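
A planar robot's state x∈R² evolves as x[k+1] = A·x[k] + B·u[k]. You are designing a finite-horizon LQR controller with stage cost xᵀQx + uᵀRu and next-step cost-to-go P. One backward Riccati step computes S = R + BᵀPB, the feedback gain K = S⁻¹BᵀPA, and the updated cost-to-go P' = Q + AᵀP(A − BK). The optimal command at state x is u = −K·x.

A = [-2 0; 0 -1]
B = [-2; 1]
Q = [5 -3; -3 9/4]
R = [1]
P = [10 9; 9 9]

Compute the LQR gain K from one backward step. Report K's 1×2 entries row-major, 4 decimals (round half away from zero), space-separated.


BᵀP = [-11.0000 -9.0000]
S = R + BᵀPB = [1] + [13.0000] = [14.0000]
BᵀPA = [22.0000 9.0000]
K = S⁻¹·BᵀPA = [1.5714 0.6429]
A−BK = [1.1429 1.2857; -1.5714 -1.6429]
AᵀP(A−BK) = [5.4286 3.8571; 3.8571 3.2143]
P' = Q + AᵀP(A−BK) = [10.4286 0.8571; 0.8571 5.4643]
tr(P') = 15.8929

1.5714 0.6429


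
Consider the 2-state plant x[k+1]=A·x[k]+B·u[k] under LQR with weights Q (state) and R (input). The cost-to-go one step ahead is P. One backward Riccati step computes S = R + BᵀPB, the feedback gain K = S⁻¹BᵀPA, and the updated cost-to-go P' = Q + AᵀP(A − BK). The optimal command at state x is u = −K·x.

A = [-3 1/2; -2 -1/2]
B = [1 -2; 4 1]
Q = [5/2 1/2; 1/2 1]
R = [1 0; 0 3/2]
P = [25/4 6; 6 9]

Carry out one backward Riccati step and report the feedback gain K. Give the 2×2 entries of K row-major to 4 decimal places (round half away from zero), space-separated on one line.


BᵀP = [30.2500 42.0000; -6.5000 -3.0000]
S = R + BᵀPB = [1 0; 0 3/2] + [198.2500 -18.5000; -18.5000 10.0000] = [199.2500 -18.5000; -18.5000 11.5000]
BᵀPA = [-174.7500 -5.8750; 25.5000 -1.7500]
K = S⁻¹·BᵀPA = [-0.7890 -0.0513; 0.9481 -0.2347]
A−BK = [-0.3148 0.0820; 0.2079 -0.0603]
AᵀP(A−BK) = [2.1939 -0.3512; -0.3512 0.1006]
P' = Q + AᵀP(A−BK) = [4.6939 0.1488; 0.1488 1.1006]
tr(P') = 5.7945

-0.7890 -0.0513 0.9481 -0.2347


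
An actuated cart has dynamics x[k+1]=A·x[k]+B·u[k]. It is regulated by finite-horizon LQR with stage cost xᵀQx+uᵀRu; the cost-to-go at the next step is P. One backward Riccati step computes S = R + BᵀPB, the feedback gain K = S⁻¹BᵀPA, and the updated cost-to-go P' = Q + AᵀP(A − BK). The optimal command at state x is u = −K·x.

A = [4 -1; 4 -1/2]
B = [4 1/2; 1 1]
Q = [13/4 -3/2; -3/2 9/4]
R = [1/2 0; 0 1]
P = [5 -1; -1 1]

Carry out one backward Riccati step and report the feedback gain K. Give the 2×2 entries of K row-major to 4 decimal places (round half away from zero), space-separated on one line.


BᵀP = [19.0000 -3.0000; 1.5000 0.5000]
S = R + BᵀPB = [1/2 0; 0 1] + [73.0000 6.5000; 6.5000 1.2500] = [73.5000 6.5000; 6.5000 2.2500]
BᵀPA = [64.0000 -17.5000; 8.0000 -1.7500]
K = S⁻¹·BᵀPA = [0.7472 -0.2274; 1.3970 -0.1208]
A−BK = [0.3127 -0.0299; 1.8558 -0.1518]
AᵀP(A−BK) = [5.0030 -0.4792; -0.4792 0.0589]
P' = Q + AᵀP(A−BK) = [8.2530 -1.9792; -1.9792 2.3089]
tr(P') = 10.5619

0.7472 -0.2274 1.3970 -0.1208


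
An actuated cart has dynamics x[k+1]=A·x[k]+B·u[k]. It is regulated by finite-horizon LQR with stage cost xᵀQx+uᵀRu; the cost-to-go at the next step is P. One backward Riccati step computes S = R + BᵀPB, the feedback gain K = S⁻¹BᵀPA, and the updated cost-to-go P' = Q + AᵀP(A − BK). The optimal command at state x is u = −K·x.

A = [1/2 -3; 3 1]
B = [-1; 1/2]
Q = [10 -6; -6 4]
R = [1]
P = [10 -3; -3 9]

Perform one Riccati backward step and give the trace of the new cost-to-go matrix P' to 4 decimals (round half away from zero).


BᵀP = [-11.5000 7.5000]
S = R + BᵀPB = [1] + [15.2500] = [16.2500]
BᵀPA = [16.7500 42.0000]
K = S⁻¹·BᵀPA = [1.0308 2.5846]
A−BK = [1.5308 -0.4154; 2.4846 -0.2923]
AᵀP(A−BK) = [57.2346 -5.7923; -5.7923 8.4462]
P' = Q + AᵀP(A−BK) = [67.2346 -11.7923; -11.7923 12.4462]
tr(P') = 79.6808

79.6808


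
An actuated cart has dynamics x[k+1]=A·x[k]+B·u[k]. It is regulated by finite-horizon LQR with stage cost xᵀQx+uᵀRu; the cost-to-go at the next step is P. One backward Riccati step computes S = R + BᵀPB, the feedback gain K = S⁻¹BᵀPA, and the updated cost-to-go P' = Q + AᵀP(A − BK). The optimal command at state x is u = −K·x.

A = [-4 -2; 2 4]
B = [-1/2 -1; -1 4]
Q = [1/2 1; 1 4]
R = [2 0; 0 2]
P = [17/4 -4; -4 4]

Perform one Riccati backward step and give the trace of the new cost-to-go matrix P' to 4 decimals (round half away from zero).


BᵀP = [1.8750 -2.0000; -20.2500 20.0000]
S = R + BᵀPB = [2 0; 0 2] + [1.0625 -9.8750; -9.8750 100.2500] = [3.0625 -9.8750; -9.8750 102.2500]
BᵀPA = [-11.5000 -11.7500; 121.0000 120.5000]
K = S⁻¹·BᵀPA = [0.0881 -0.0533; 1.1919 1.1733]
A−BK = [-2.7641 -0.8533; -2.6794 -0.7467]
AᵀP(A−BK) = [4.7954 3.4133; 3.4133 2.9867]
P' = Q + AᵀP(A−BK) = [5.2954 4.4133; 4.4133 6.9867]
tr(P') = 12.2820

12.2820


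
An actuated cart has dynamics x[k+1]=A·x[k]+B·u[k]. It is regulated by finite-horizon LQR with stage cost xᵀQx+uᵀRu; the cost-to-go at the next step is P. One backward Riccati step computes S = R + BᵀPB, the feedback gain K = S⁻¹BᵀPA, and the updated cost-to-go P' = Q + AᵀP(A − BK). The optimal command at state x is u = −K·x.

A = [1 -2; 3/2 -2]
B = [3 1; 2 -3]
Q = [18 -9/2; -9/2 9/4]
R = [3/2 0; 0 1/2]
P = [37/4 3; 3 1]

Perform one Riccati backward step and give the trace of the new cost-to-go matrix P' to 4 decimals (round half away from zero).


21.2930

BᵀP = [33.7500 11.0000; 0.2500 0.0000]
S = R + BᵀPB = [3/2 0; 0 1/2] + [123.2500 0.7500; 0.7500 0.2500] = [124.7500 0.7500; 0.7500 0.7500]
BᵀPA = [50.2500 -89.5000; 0.2500 -0.5000]
K = S⁻¹·BᵀPA = [0.4032 -0.7177; -0.0699 0.0511]
A−BK = [-0.1398 0.1022; 0.4839 -0.4113]
AᵀP(A−BK) = [0.2554 -0.4462; -0.4462 0.7876]
P' = Q + AᵀP(A−BK) = [18.2554 -4.9462; -4.9462 3.0376]
tr(P') = 21.2930


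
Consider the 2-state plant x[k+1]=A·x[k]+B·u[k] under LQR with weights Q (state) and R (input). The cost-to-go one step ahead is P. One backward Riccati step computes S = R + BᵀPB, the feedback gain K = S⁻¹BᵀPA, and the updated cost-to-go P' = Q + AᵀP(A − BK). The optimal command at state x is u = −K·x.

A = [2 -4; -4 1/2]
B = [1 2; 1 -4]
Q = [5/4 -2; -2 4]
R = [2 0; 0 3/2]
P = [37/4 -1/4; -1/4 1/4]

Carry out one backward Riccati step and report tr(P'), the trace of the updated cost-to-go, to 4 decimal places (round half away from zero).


14.7675

BᵀP = [9.0000 0.0000; 19.5000 -1.5000]
S = R + BᵀPB = [2 0; 0 3/2] + [9.0000 18.0000; 18.0000 45.0000] = [11.0000 18.0000; 18.0000 46.5000]
BᵀPA = [18.0000 -36.0000; 45.0000 -78.7500]
K = S⁻¹·BᵀPA = [0.1440 -1.3680; 0.9120 -1.1640]
A−BK = [0.0320 -0.3040; -0.4960 -2.7880]
AᵀP(A−BK) = [1.3680 -1.7460; -1.7460 8.1495]
P' = Q + AᵀP(A−BK) = [2.6180 -3.7460; -3.7460 12.1495]
tr(P') = 14.7675


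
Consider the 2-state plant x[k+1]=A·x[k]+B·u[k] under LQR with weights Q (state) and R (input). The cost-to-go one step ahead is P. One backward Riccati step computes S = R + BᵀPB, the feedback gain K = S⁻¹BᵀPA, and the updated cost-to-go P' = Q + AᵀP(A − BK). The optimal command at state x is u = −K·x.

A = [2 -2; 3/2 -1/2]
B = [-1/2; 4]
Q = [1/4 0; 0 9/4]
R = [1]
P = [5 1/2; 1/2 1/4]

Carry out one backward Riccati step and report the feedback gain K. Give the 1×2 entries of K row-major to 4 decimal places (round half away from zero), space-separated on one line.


0.0294 0.1471

BᵀP = [-0.5000 0.7500]
S = R + BᵀPB = [1] + [3.2500] = [4.2500]
BᵀPA = [0.1250 0.6250]
K = S⁻¹·BᵀPA = [0.0294 0.1471]
A−BK = [2.0147 -1.9265; 1.3824 -1.0882]
AᵀP(A−BK) = [23.5588 -22.2059; -22.2059 20.9706]
P' = Q + AᵀP(A−BK) = [23.8088 -22.2059; -22.2059 23.2206]
tr(P') = 47.0294


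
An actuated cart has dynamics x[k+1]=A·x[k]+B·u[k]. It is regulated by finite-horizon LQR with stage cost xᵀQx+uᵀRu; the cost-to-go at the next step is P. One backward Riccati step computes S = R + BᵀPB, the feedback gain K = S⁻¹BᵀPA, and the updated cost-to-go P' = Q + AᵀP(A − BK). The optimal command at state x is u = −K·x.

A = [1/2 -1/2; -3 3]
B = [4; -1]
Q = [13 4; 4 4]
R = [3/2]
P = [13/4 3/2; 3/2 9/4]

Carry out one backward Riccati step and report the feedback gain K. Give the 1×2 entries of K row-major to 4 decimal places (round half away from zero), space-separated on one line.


BᵀP = [11.5000 3.7500]
S = R + BᵀPB = [3/2] + [42.2500] = [43.7500]
BᵀPA = [-5.5000 5.5000]
K = S⁻¹·BᵀPA = [-0.1257 0.1257]
A−BK = [1.0029 -1.0029; -3.1257 3.1257]
AᵀP(A−BK) = [15.8711 -15.8711; -15.8711 15.8711]
P' = Q + AᵀP(A−BK) = [28.8711 -11.8711; -11.8711 19.8711]
tr(P') = 48.7421

-0.1257 0.1257


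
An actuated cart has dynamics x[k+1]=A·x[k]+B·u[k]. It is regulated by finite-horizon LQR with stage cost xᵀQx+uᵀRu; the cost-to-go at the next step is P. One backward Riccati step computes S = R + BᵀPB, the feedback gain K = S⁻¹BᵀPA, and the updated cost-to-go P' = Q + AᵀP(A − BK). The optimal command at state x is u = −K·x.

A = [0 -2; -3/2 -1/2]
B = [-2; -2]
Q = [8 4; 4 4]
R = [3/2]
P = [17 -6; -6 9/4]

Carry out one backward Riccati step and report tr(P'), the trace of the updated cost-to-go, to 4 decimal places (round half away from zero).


16.3586

BᵀP = [-22.0000 7.5000]
S = R + BᵀPB = [3/2] + [29.0000] = [30.5000]
BᵀPA = [-11.2500 40.2500]
K = S⁻¹·BᵀPA = [-0.3689 1.3197]
A−BK = [-0.7377 0.6393; -2.2377 2.1393]
AᵀP(A−BK) = [0.9129 -1.4662; -1.4662 3.4457]
P' = Q + AᵀP(A−BK) = [8.9129 2.5338; 2.5338 7.4457]
tr(P') = 16.3586


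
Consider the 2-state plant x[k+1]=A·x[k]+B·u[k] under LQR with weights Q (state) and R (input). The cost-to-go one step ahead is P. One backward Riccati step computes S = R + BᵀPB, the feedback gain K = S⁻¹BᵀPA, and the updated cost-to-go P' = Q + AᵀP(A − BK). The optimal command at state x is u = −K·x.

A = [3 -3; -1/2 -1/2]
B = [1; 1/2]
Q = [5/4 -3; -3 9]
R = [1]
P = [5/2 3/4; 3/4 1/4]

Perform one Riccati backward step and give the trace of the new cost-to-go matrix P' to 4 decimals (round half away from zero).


BᵀP = [2.8750 0.8750]
S = R + BᵀPB = [1] + [3.3125] = [4.3125]
BᵀPA = [8.1875 -9.0625]
K = S⁻¹·BᵀPA = [1.8986 -2.1014]
A−BK = [1.1014 -0.8986; -1.4493 0.5507]
AᵀP(A−BK) = [4.7681 -5.2319; -5.2319 5.7681]
P' = Q + AᵀP(A−BK) = [6.0181 -8.2319; -8.2319 14.7681]
tr(P') = 20.7862

20.7862


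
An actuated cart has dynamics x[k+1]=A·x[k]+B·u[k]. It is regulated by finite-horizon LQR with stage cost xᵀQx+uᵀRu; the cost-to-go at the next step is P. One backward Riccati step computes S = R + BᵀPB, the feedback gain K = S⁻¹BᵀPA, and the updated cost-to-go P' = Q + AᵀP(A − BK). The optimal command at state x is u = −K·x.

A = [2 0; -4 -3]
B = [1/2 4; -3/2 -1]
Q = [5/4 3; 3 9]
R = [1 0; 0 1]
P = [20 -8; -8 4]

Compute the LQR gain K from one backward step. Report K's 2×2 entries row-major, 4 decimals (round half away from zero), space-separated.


BᵀP = [22.0000 -10.0000; 88.0000 -36.0000]
S = R + BᵀPB = [1 0; 0 1] + [26.0000 98.0000; 98.0000 388.0000] = [27.0000 98.0000; 98.0000 389.0000]
BᵀPA = [84.0000 30.0000; 320.0000 108.0000]
K = S⁻¹·BᵀPA = [1.4638 1.2080; 0.4538 -0.0267]
A−BK = [-0.5473 -0.4972; -1.3504 -1.2147]
AᵀP(A−BK) = [3.8087 3.0701; 3.0701 2.6429]
P' = Q + AᵀP(A−BK) = [5.0587 6.0701; 6.0701 11.6429]
tr(P') = 16.7016

1.4638 1.2080 0.4538 -0.0267


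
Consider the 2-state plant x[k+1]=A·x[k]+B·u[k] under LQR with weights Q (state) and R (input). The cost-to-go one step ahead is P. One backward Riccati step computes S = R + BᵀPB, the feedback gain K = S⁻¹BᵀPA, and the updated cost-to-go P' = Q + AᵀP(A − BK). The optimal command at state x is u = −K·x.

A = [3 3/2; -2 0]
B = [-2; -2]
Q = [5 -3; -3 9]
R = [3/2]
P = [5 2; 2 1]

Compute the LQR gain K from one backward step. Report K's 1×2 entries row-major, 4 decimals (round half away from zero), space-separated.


-0.7229 -0.5060

BᵀP = [-14.0000 -6.0000]
S = R + BᵀPB = [3/2] + [40.0000] = [41.5000]
BᵀPA = [-30.0000 -21.0000]
K = S⁻¹·BᵀPA = [-0.7229 -0.5060]
A−BK = [1.5542 0.4880; -3.4458 -1.0120]
AᵀP(A−BK) = [3.3133 1.3193; 1.3193 0.6235]
P' = Q + AᵀP(A−BK) = [8.3133 -1.6807; -1.6807 9.6235]
tr(P') = 17.9367


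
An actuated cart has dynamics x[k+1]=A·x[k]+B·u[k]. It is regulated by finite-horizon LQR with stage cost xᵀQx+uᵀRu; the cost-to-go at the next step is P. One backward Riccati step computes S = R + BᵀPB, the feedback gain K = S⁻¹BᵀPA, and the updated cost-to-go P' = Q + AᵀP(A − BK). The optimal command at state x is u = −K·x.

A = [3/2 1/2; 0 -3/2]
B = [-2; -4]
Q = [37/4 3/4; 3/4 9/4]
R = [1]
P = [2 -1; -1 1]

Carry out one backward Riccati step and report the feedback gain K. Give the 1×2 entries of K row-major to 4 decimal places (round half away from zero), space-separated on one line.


BᵀP = [0.0000 -2.0000]
S = R + BᵀPB = [1] + [8.0000] = [9.0000]
BᵀPA = [0.0000 3.0000]
K = S⁻¹·BᵀPA = [0.0000 0.3333]
A−BK = [1.5000 1.1667; 0.0000 -0.1667]
AᵀP(A−BK) = [4.5000 3.7500; 3.7500 3.2500]
P' = Q + AᵀP(A−BK) = [13.7500 4.5000; 4.5000 5.5000]
tr(P') = 19.2500

0.0000 0.3333


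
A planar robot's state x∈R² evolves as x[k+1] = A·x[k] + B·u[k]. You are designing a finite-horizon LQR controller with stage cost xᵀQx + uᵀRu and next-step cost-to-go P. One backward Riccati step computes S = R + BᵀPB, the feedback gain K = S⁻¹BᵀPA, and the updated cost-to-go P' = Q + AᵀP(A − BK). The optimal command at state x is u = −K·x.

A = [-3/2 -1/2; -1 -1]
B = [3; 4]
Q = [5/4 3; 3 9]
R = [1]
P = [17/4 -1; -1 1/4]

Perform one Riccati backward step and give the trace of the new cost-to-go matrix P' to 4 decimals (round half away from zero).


BᵀP = [8.7500 -2.0000]
S = R + BᵀPB = [1] + [18.2500] = [19.2500]
BᵀPA = [-11.1250 -2.3750]
K = S⁻¹·BᵀPA = [-0.5779 -0.1234]
A−BK = [0.2338 -0.1299; 1.3117 -0.5065]
AᵀP(A−BK) = [0.3831 0.0649; 0.0649 0.0195]
P' = Q + AᵀP(A−BK) = [1.6331 3.0649; 3.0649 9.0195]
tr(P') = 10.6526

10.6526


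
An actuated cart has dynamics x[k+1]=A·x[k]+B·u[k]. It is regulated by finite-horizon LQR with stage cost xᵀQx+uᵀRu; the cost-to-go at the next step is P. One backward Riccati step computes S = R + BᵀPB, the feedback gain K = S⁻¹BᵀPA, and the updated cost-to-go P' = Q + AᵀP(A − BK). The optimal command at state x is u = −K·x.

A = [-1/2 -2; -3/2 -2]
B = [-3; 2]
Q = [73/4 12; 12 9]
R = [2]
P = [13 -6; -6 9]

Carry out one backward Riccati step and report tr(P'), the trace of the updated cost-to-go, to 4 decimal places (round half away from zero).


74.2070

BᵀP = [-51.0000 36.0000]
S = R + BᵀPB = [2] + [225.0000] = [227.0000]
BᵀPA = [-28.5000 30.0000]
K = S⁻¹·BᵀPA = [-0.1256 0.1322]
A−BK = [-0.8767 -1.6035; -1.2489 -2.2643]
AᵀP(A−BK) = [10.9218 19.7665; 19.7665 36.0352]
P' = Q + AᵀP(A−BK) = [29.1718 31.7665; 31.7665 45.0352]
tr(P') = 74.2070


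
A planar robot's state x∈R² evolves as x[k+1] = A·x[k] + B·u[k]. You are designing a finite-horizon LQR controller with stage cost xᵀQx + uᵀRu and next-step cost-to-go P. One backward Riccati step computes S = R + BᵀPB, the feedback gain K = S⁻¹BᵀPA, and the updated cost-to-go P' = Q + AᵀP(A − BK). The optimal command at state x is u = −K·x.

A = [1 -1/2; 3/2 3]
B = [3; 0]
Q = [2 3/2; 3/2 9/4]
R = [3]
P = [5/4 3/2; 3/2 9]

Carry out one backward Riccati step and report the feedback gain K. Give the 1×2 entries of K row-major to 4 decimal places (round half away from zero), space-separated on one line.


BᵀP = [3.7500 4.5000]
S = R + BᵀPB = [3] + [11.2500] = [14.2500]
BᵀPA = [10.5000 11.6250]
K = S⁻¹·BᵀPA = [0.7368 0.8158]
A−BK = [-1.2105 -2.9474; 1.5000 3.0000]
AᵀP(A−BK) = [18.2632 34.6842; 34.6842 67.3289]
P' = Q + AᵀP(A−BK) = [20.2632 36.1842; 36.1842 69.5789]
tr(P') = 89.8421

0.7368 0.8158


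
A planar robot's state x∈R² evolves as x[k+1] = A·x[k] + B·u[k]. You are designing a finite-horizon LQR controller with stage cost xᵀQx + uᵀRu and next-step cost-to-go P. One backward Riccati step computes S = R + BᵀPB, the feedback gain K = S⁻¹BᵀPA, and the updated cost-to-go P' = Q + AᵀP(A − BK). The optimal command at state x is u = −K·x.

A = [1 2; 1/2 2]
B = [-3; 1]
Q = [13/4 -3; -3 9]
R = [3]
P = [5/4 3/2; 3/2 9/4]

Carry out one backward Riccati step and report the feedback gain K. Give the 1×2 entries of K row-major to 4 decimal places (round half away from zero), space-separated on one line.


BᵀP = [-2.2500 -2.2500]
S = R + BᵀPB = [3] + [4.5000] = [7.5000]
BᵀPA = [-3.3750 -9.0000]
K = S⁻¹·BᵀPA = [-0.4500 -1.2000]
A−BK = [-0.3500 -1.6000; 0.9500 3.2000]
AᵀP(A−BK) = [1.7938 5.2000; 5.2000 15.2000]
P' = Q + AᵀP(A−BK) = [5.0438 2.2000; 2.2000 24.2000]
tr(P') = 29.2438

-0.4500 -1.2000


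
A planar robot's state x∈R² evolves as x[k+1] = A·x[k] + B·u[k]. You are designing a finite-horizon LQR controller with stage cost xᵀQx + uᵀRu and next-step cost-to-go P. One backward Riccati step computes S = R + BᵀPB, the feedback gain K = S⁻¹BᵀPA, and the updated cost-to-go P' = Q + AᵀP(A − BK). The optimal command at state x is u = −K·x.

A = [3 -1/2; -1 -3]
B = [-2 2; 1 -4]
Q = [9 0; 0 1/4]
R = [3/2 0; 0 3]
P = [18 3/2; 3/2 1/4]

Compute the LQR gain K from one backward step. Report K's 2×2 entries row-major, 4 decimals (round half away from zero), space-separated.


BᵀP = [-34.5000 -2.7500; 30.0000 2.0000]
S = R + BᵀPB = [3/2 0; 0 3] + [66.2500 -58.0000; -58.0000 52.0000] = [67.7500 -58.0000; -58.0000 55.0000]
BᵀPA = [-100.7500 25.5000; 88.0000 -21.0000]
K = S⁻¹·BᵀPA = [-1.2070 0.5093; 0.3271 0.1553]
A−BK = [-0.0683 0.2081; 1.5155 -2.8882]
AᵀP(A−BK) = [2.8540 -1.3509; -1.3509 1.5233]
P' = Q + AᵀP(A−BK) = [11.8540 -1.3509; -1.3509 1.7733]
tr(P') = 13.6273

-1.2070 0.5093 0.3271 0.1553


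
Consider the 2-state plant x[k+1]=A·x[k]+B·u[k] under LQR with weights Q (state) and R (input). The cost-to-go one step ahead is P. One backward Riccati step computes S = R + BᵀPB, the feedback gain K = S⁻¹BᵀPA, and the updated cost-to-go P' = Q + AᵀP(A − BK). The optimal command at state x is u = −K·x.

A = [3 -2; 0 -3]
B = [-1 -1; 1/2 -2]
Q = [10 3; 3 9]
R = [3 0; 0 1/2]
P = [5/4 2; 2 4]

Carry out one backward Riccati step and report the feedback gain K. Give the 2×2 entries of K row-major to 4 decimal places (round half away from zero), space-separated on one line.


BᵀP = [-0.2500 0.0000; -5.2500 -10.0000]
S = R + BᵀPB = [3 0; 0 1/2] + [0.2500 0.2500; 0.2500 25.2500] = [3.2500 0.2500; 0.2500 25.7500]
BᵀPA = [-0.7500 0.5000; -15.7500 40.5000]
K = S⁻¹·BᵀPA = [-0.1839 0.0329; -0.6099 1.5725]
A−BK = [2.2063 -0.3946; -1.1278 0.1286]
AᵀP(A−BK) = [1.5067 -0.7085; -0.7085 1.2975]
P' = Q + AᵀP(A−BK) = [11.5067 2.2915; 2.2915 10.2975]
tr(P') = 21.8042

-0.1839 0.0329 -0.6099 1.5725


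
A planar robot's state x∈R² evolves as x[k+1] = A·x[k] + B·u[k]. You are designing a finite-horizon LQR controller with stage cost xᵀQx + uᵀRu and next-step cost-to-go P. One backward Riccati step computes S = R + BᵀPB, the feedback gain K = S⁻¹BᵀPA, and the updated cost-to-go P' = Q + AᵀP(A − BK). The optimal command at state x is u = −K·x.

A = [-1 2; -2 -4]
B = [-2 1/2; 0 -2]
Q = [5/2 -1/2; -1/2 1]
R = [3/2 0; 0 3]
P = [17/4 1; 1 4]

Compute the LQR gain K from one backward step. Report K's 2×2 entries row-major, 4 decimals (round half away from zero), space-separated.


BᵀP = [-8.5000 -2.0000; 0.1250 -7.5000]
S = R + BᵀPB = [3/2 0; 0 3] + [17.0000 -0.2500; -0.2500 15.0625] = [18.5000 -0.2500; -0.2500 18.0625]
BᵀPA = [12.5000 -9.0000; 14.8750 30.2500]
K = S⁻¹·BᵀPA = [0.6869 -0.4639; 0.8330 1.6683]
A−BK = [-0.0427 0.2380; -0.3339 -0.6634]
AᵀP(A−BK) = [3.2719 4.4830; 4.4830 10.3579]
P' = Q + AᵀP(A−BK) = [5.7719 3.9830; 3.9830 11.3579]
tr(P') = 17.1298

0.6869 -0.4639 0.8330 1.6683


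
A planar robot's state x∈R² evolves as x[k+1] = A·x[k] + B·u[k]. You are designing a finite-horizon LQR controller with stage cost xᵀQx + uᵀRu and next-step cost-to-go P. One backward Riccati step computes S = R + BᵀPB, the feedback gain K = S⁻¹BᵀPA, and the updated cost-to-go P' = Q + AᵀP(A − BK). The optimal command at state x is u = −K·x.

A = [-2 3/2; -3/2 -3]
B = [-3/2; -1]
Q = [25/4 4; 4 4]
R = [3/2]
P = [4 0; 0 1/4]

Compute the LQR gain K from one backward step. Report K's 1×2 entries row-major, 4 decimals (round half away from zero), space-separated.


BᵀP = [-6.0000 -0.2500]
S = R + BᵀPB = [3/2] + [9.2500] = [10.7500]
BᵀPA = [12.3750 -8.2500]
K = S⁻¹·BᵀPA = [1.1512 -0.7674]
A−BK = [-0.2733 0.3488; -0.3488 -3.7674]
AᵀP(A−BK) = [2.3169 -1.3779; -1.3779 4.9186]
P' = Q + AᵀP(A−BK) = [8.5669 2.6221; 2.6221 8.9186]
tr(P') = 17.4855

1.1512 -0.7674


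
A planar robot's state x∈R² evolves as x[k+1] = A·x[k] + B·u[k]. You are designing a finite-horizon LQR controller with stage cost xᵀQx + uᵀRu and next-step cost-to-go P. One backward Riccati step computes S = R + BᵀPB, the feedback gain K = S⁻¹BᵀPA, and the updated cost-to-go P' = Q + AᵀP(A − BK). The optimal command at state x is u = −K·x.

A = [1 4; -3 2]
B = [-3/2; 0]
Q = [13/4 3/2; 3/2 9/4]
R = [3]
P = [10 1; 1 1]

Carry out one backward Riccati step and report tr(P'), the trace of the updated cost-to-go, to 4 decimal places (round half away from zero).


BᵀP = [-15.0000 -1.5000]
S = R + BᵀPB = [3] + [22.5000] = [25.5000]
BᵀPA = [-10.5000 -63.0000]
K = S⁻¹·BᵀPA = [-0.4118 -2.4706]
A−BK = [0.3824 0.2941; -3.0000 2.0000]
AᵀP(A−BK) = [8.6765 -1.9412; -1.9412 24.3529]
P' = Q + AᵀP(A−BK) = [11.9265 -0.4412; -0.4412 26.6029]
tr(P') = 38.5294

38.5294


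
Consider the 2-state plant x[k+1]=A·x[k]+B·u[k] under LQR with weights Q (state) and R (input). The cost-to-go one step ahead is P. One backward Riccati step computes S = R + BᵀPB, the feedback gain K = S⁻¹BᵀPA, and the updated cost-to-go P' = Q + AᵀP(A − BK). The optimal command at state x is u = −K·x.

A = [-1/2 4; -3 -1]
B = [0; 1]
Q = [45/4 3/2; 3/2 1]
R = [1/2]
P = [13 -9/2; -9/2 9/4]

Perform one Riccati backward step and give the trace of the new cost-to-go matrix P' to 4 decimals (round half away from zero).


BᵀP = [-4.5000 2.2500]
S = R + BᵀPB = [1/2] + [2.2500] = [2.7500]
BᵀPA = [-4.5000 -20.2500]
K = S⁻¹·BᵀPA = [-1.6364 -7.3636]
A−BK = [-0.5000 4.0000; -1.3636 6.3636]
AᵀP(A−BK) = [2.6364 -0.6364; -0.6364 97.1364]
P' = Q + AᵀP(A−BK) = [13.8864 0.8636; 0.8636 98.1364]
tr(P') = 112.0227

112.0227


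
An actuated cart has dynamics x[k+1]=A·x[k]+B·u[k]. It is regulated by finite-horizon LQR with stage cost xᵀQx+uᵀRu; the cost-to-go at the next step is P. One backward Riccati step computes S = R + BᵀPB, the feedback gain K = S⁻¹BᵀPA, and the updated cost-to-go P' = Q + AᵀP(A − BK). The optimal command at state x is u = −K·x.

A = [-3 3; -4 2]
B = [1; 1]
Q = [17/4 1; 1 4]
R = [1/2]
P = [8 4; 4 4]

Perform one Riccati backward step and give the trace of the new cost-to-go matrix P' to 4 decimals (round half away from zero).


BᵀP = [12.0000 8.0000]
S = R + BᵀPB = [1/2] + [20.0000] = [20.5000]
BᵀPA = [-68.0000 52.0000]
K = S⁻¹·BᵀPA = [-3.3171 2.5366]
A−BK = [0.3171 0.4634; -0.6829 -0.5366]
AᵀP(A−BK) = [6.4390 -3.5122; -3.5122 4.0976]
P' = Q + AᵀP(A−BK) = [10.6890 -2.5122; -2.5122 8.0976]
tr(P') = 18.7866

18.7866


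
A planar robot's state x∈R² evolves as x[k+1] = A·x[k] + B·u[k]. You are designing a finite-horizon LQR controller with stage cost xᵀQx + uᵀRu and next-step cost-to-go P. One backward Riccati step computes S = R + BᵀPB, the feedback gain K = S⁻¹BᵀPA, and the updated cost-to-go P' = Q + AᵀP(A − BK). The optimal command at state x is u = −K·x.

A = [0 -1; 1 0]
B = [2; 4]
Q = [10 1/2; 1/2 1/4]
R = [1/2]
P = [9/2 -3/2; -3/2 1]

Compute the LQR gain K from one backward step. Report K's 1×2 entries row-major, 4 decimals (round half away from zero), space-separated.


BᵀP = [3.0000 1.0000]
S = R + BᵀPB = [1/2] + [10.0000] = [10.5000]
BᵀPA = [1.0000 -3.0000]
K = S⁻¹·BᵀPA = [0.0952 -0.2857]
A−BK = [-0.1905 -0.4286; 0.6190 1.1429]
AᵀP(A−BK) = [0.9048 1.7857; 1.7857 3.6429]
P' = Q + AᵀP(A−BK) = [10.9048 2.2857; 2.2857 3.8929]
tr(P') = 14.7976

0.0952 -0.2857


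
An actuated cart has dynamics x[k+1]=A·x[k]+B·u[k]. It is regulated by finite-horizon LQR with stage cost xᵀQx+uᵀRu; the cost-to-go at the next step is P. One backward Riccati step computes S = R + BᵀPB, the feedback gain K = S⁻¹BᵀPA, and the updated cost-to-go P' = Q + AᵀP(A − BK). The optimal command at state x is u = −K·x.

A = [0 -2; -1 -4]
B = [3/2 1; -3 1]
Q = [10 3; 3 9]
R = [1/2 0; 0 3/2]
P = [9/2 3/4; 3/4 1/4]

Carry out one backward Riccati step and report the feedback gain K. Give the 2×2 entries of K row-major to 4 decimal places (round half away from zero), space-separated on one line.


0.0831 -0.4509 -0.1813 -1.5873

BᵀP = [4.5000 0.3750; 5.2500 1.0000]
S = R + BᵀPB = [1/2 0; 0 3/2] + [5.6250 4.8750; 4.8750 6.2500] = [6.1250 4.8750; 4.8750 7.7500]
BᵀPA = [-0.3750 -10.5000; -1.0000 -14.5000]
K = S⁻¹·BᵀPA = [0.0831 -0.4509; -0.1813 -1.5873]
A−BK = [0.0567 0.2637; -0.5695 -3.7653]
AᵀP(A−BK) = [0.0999 0.7436; 0.7436 6.2492]
P' = Q + AᵀP(A−BK) = [10.0999 3.7436; 3.7436 15.2492]
tr(P') = 25.3490


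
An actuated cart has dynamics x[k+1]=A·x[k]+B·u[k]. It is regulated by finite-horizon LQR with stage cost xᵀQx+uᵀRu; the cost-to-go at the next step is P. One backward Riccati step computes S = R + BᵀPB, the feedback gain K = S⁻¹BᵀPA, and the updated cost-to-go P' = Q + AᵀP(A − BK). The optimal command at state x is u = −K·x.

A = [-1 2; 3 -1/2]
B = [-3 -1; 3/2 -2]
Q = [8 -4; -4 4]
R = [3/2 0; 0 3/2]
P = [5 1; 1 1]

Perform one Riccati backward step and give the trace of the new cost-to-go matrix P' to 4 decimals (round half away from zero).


BᵀP = [-13.5000 -1.5000; -7.0000 -3.0000]
S = R + BᵀPB = [3/2 0; 0 3/2] + [38.2500 16.5000; 16.5000 13.0000] = [39.7500 16.5000; 16.5000 14.5000]
BᵀPA = [9.0000 -26.2500; -2.0000 -12.5000]
K = S⁻¹·BᵀPA = [0.5376 -0.5734; -0.7497 -0.2096]
A−BK = [-0.1369 0.0703; 0.6942 -0.0592]
AᵀP(A−BK) = [1.6621 -0.2589; -0.2589 0.5789]
P' = Q + AᵀP(A−BK) = [9.6621 -4.2589; -4.2589 4.5789]
tr(P') = 14.2411

14.2411


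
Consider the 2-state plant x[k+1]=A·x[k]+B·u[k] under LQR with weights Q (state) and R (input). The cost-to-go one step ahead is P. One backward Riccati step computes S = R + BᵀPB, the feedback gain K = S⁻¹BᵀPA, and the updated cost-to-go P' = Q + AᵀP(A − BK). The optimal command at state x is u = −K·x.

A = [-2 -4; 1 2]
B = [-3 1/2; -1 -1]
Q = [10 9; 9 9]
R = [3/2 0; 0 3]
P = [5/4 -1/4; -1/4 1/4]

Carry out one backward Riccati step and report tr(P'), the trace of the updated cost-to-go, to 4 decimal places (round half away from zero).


25.1523

BᵀP = [-3.5000 0.5000; 0.8750 -0.3750]
S = R + BᵀPB = [3/2 0; 0 3] + [10.0000 -2.2500; -2.2500 0.8125] = [11.5000 -2.2500; -2.2500 3.8125]
BᵀPA = [7.5000 15.0000; -2.1250 -4.2500]
K = S⁻¹·BᵀPA = [0.6140 1.2280; -0.1950 -0.3900]
A−BK = [-0.0604 -0.1209; 1.4190 2.8380]
AᵀP(A−BK) = [1.2305 2.4609; 2.4609 4.9218]
P' = Q + AᵀP(A−BK) = [11.2305 11.4609; 11.4609 13.9218]
tr(P') = 25.1523


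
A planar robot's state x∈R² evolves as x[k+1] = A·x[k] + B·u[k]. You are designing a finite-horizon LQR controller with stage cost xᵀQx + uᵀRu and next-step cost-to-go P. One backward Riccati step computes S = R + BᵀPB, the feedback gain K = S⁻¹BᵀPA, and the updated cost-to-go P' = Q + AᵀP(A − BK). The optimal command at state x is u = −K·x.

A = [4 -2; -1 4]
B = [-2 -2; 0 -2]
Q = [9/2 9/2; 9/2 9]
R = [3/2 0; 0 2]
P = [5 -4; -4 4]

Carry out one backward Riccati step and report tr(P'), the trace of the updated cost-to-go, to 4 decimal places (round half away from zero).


BᵀP = [-10.0000 8.0000; -2.0000 0.0000]
S = R + BᵀPB = [3/2 0; 0 2] + [20.0000 4.0000; 4.0000 4.0000] = [21.5000 4.0000; 4.0000 6.0000]
BᵀPA = [-48.0000 52.0000; -8.0000 4.0000]
K = S⁻¹·BᵀPA = [-2.2655 2.6195; 0.1770 -1.0796]
A−BK = [-0.1770 1.0796; -0.6460 1.8407]
AᵀP(A−BK) = [8.6726 -10.9027; -10.9027 16.1062]
P' = Q + AᵀP(A−BK) = [13.1726 -6.4027; -6.4027 25.1062]
tr(P') = 38.2788

38.2788


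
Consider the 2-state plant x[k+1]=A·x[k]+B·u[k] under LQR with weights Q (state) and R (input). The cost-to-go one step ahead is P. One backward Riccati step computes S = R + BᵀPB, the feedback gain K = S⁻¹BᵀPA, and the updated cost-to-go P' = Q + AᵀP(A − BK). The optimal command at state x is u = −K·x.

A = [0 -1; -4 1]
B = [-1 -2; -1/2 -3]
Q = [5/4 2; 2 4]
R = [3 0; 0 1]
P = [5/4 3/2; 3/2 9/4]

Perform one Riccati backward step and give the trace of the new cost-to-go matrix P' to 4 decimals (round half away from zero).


7.2018

BᵀP = [-2.0000 -2.6250; -7.0000 -9.7500]
S = R + BᵀPB = [3 0; 0 1] + [3.3125 11.8750; 11.8750 43.2500] = [6.3125 11.8750; 11.8750 44.2500]
BᵀPA = [10.5000 -0.6250; 39.0000 -2.7500]
K = S⁻¹·BᵀPA = [0.0108 0.0362; 0.8784 -0.0718]
A−BK = [1.7677 -1.1075; -1.3592 0.8025]
AᵀP(A−BK) = [1.6268 -0.5775; -0.5775 0.3250]
P' = Q + AᵀP(A−BK) = [2.8768 1.4225; 1.4225 4.3250]
tr(P') = 7.2018


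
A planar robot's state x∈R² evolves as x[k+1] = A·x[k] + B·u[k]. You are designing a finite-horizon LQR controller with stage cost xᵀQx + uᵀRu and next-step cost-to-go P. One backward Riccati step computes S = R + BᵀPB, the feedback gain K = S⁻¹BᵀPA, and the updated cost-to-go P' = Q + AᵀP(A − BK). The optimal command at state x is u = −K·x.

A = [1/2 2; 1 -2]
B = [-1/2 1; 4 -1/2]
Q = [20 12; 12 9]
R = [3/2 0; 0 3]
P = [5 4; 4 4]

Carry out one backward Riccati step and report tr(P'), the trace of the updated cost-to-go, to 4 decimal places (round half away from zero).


BᵀP = [13.5000 14.0000; 3.0000 2.0000]
S = R + BᵀPB = [3/2 0; 0 3] + [49.2500 6.5000; 6.5000 2.0000] = [50.7500 6.5000; 6.5000 5.0000]
BᵀPA = [20.7500 -1.0000; 3.5000 2.0000]
K = S⁻¹·BᵀPA = [0.3830 -0.0851; 0.2021 0.5106]
A−BK = [0.4894 1.4468; -0.4309 -1.4043]
AᵀP(A−BK) = [0.5957 0.9787; 0.9787 2.8936]
P' = Q + AᵀP(A−BK) = [20.5957 12.9787; 12.9787 11.8936]
tr(P') = 32.4894

32.4894


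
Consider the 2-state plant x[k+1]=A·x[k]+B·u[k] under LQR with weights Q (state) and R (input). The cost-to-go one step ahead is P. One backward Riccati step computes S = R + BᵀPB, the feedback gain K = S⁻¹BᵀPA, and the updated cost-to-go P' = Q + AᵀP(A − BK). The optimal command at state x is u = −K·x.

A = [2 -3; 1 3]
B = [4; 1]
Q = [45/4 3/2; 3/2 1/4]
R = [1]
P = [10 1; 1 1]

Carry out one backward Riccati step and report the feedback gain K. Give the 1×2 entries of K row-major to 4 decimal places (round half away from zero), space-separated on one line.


0.5118 -0.6353

BᵀP = [41.0000 5.0000]
S = R + BᵀPB = [1] + [169.0000] = [170.0000]
BᵀPA = [87.0000 -108.0000]
K = S⁻¹·BᵀPA = [0.5118 -0.6353]
A−BK = [-0.0471 -0.4588; 0.4882 3.6353]
AᵀP(A−BK) = [0.4765 1.2706; 1.2706 12.3882]
P' = Q + AᵀP(A−BK) = [11.7265 2.7706; 2.7706 12.6382]
tr(P') = 24.3647


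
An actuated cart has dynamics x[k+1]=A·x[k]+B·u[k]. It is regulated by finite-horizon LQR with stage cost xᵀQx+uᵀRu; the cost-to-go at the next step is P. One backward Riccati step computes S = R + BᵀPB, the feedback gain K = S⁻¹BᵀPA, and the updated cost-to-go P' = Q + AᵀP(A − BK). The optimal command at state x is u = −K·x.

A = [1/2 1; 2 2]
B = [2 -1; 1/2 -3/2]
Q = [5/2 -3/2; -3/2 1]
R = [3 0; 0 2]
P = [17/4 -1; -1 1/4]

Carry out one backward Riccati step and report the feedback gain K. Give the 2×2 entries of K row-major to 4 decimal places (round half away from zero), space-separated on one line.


BᵀP = [8.0000 -1.8750; -2.7500 0.6250]
S = R + BᵀPB = [3 0; 0 2] + [15.0625 -5.1875; -5.1875 1.8125] = [18.0625 -5.1875; -5.1875 3.8125]
BᵀPA = [0.2500 4.2500; -0.1250 -1.5000]
K = S⁻¹·BᵀPA = [0.0073 0.2007; -0.0229 -0.1203]
A−BK = [0.4626 0.4782; 1.9620 1.7192]
AᵀP(A−BK) = [0.0578 0.0598; 0.0598 0.2164]
P' = Q + AᵀP(A−BK) = [2.5578 -1.4402; -1.4402 1.2164]
tr(P') = 3.7742

0.0073 0.2007 -0.0229 -0.1203


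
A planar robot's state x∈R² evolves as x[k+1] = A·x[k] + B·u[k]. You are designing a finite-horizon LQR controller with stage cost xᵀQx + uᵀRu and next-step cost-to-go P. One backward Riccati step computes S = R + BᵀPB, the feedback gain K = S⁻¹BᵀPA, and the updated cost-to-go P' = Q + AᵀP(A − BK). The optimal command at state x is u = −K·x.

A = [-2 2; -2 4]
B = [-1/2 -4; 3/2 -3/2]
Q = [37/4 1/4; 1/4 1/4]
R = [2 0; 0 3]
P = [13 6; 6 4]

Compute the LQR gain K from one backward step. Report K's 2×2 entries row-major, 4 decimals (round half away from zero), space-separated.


-0.4332 1.1000 0.6018 -0.7741

BᵀP = [2.5000 3.0000; -61.0000 -30.0000]
S = R + BᵀPB = [2 0; 0 3] + [3.2500 -14.5000; -14.5000 289.0000] = [5.2500 -14.5000; -14.5000 292.0000]
BᵀPA = [-11.0000 17.0000; 182.0000 -242.0000]
K = S⁻¹·BᵀPA = [-0.4332 1.1000; 0.6018 -0.7741]
A−BK = [0.1905 -0.5466; -0.4476 1.1888]
AᵀP(A−BK) = [1.7116 -3.0059; -3.0059 5.9573]
P' = Q + AᵀP(A−BK) = [10.9616 -2.7559; -2.7559 6.2073]
tr(P') = 17.1689


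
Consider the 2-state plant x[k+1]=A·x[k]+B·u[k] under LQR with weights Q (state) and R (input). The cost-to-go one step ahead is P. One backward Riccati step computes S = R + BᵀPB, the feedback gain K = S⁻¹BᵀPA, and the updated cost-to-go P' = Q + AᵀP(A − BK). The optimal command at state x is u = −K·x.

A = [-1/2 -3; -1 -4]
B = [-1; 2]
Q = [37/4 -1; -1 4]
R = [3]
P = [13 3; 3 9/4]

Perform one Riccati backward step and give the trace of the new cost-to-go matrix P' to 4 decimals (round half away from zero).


BᵀP = [-7.0000 1.5000]
S = R + BᵀPB = [3] + [10.0000] = [13.0000]
BᵀPA = [2.0000 15.0000]
K = S⁻¹·BᵀPA = [0.1538 1.1538]
A−BK = [-0.3462 -1.8462; -1.3077 -6.3077]
AᵀP(A−BK) = [8.1923 41.1923; 41.1923 207.6923]
P' = Q + AᵀP(A−BK) = [17.4423 40.1923; 40.1923 211.6923]
tr(P') = 229.1346

229.1346


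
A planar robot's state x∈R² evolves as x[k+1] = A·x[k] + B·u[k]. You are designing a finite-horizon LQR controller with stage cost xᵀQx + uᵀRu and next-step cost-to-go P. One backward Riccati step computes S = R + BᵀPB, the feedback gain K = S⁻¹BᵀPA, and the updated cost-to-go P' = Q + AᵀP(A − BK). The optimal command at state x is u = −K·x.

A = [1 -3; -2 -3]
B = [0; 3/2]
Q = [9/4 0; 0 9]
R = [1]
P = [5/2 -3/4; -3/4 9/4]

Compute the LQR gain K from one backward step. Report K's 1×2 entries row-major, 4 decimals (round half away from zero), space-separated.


-1.2990 -1.1134

BᵀP = [-1.1250 3.3750]
S = R + BᵀPB = [1] + [5.0625] = [6.0625]
BᵀPA = [-7.8750 -6.7500]
K = S⁻¹·BᵀPA = [-1.2990 -1.1134]
A−BK = [1.0000 -3.0000; -0.0515 -1.3299]
AᵀP(A−BK) = [4.2706 -5.0180; -5.0180 21.7345]
P' = Q + AᵀP(A−BK) = [6.5206 -5.0180; -5.0180 30.7345]
tr(P') = 37.2552


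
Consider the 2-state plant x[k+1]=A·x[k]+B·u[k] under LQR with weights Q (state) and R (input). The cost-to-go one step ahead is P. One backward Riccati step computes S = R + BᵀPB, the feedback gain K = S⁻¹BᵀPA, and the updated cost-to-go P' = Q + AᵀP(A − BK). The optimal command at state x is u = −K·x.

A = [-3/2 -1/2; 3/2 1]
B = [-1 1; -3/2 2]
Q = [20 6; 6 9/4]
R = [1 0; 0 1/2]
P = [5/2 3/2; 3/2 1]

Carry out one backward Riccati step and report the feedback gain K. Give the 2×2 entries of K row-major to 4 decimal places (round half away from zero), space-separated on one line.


BᵀP = [-4.7500 -3.0000; 5.5000 3.5000]
S = R + BᵀPB = [1 0; 0 1/2] + [9.2500 -10.7500; -10.7500 12.5000] = [10.2500 -10.7500; -10.7500 13.0000]
BᵀPA = [2.6250 -0.6250; -3.0000 0.7500]
K = S⁻¹·BᵀPA = [0.1060 -0.0035; -0.1431 0.0548]
A−BK = [-1.2509 -0.5583; 1.9452 0.8852]
AᵀP(A−BK) = [0.4174 0.1736; 0.1736 0.0817]
P' = Q + AᵀP(A−BK) = [20.4174 6.1736; 6.1736 2.3317]
tr(P') = 22.7491

0.1060 -0.0035 -0.1431 0.0548


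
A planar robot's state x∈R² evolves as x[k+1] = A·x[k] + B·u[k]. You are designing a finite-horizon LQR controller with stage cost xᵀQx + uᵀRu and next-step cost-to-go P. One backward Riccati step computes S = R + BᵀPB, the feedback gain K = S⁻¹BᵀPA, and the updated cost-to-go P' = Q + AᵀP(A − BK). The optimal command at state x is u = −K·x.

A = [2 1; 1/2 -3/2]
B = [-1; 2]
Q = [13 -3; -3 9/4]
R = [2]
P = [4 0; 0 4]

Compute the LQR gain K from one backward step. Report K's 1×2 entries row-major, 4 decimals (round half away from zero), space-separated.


-0.1818 -0.7273

BᵀP = [-4.0000 8.0000]
S = R + BᵀPB = [2] + [20.0000] = [22.0000]
BᵀPA = [-4.0000 -16.0000]
K = S⁻¹·BᵀPA = [-0.1818 -0.7273]
A−BK = [1.8182 0.2727; 0.8636 -0.0455]
AᵀP(A−BK) = [16.2727 2.0909; 2.0909 1.3636]
P' = Q + AᵀP(A−BK) = [29.2727 -0.9091; -0.9091 3.6136]
tr(P') = 32.8864


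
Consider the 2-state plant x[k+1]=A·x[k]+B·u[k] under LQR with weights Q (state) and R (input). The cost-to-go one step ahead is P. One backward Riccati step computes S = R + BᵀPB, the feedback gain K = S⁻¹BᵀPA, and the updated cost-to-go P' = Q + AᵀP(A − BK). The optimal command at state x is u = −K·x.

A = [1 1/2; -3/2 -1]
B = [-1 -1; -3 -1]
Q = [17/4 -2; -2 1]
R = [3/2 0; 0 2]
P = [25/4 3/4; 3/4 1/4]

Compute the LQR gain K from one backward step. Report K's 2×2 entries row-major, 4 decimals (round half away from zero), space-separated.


BᵀP = [-8.5000 -1.5000; -7.0000 -1.0000]
S = R + BᵀPB = [3/2 0; 0 2] + [13.0000 10.0000; 10.0000 8.0000] = [14.5000 10.0000; 10.0000 10.0000]
BᵀPA = [-6.2500 -2.7500; -5.5000 -2.5000]
K = S⁻¹·BᵀPA = [-0.1667 -0.0556; -0.3833 -0.1944]
A−BK = [0.4500 0.2500; -2.3833 -1.3611]
AᵀP(A−BK) = [1.4125 0.7708; 0.7708 0.4236]
P' = Q + AᵀP(A−BK) = [5.6625 -1.2292; -1.2292 1.4236]
tr(P') = 7.0861

-0.1667 -0.0556 -0.3833 -0.1944


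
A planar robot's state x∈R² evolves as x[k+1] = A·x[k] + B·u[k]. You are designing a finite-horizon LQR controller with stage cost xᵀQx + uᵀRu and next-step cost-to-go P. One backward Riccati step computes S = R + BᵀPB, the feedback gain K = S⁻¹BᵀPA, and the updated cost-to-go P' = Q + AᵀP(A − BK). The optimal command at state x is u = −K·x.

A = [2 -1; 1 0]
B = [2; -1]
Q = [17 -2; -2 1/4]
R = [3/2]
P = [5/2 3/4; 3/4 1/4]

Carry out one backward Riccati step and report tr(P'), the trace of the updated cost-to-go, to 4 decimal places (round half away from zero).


BᵀP = [4.2500 1.2500]
S = R + BᵀPB = [3/2] + [7.2500] = [8.7500]
BᵀPA = [9.7500 -4.2500]
K = S⁻¹·BᵀPA = [1.1143 -0.4857]
A−BK = [-0.2286 -0.0286; 2.1143 -0.4857]
AᵀP(A−BK) = [2.3857 -1.0143; -1.0143 0.4357]
P' = Q + AᵀP(A−BK) = [19.3857 -3.0143; -3.0143 0.6857]
tr(P') = 20.0714

20.0714


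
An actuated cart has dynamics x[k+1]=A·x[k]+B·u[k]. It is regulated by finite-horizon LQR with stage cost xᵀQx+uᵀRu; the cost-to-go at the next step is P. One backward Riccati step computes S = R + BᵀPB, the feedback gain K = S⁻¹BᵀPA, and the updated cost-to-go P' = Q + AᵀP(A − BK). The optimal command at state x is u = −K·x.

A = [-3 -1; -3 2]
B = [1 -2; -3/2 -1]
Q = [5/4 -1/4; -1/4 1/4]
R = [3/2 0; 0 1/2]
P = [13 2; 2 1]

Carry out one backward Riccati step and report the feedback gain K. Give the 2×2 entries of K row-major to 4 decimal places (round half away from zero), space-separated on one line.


BᵀP = [10.0000 0.5000; -28.0000 -5.0000]
S = R + BᵀPB = [3/2 0; 0 1/2] + [9.2500 -20.5000; -20.5000 61.0000] = [10.7500 -20.5000; -20.5000 61.5000]
BᵀPA = [-31.5000 -9.0000; 99.0000 18.0000]
K = S⁻¹·BᵀPA = [0.3830 -0.7660; 1.7374 0.0374]
A−BK = [0.0919 -0.1593; -0.6881 0.8884]
AᵀP(A−BK) = [2.0597 -0.8267; -0.8267 1.4338]
P' = Q + AᵀP(A−BK) = [3.3097 -1.0767; -1.0767 1.6838]
tr(P') = 4.9935

0.3830 -0.7660 1.7374 0.0374
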